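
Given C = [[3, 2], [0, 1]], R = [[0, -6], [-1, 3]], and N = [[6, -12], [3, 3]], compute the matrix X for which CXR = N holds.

Left-multiply by C⁻¹ and right-multiply by R⁻¹: X = C⁻¹NR⁻¹.
det C = 3, so C⁻¹ = [[1/3, -2/3], [0, 1]].
R has determinant -6; R⁻¹ = [[-1/2, -1], [-1/6, 0]].
C⁻¹N = [[0, -6], [3, 3]].
X = (C⁻¹N)R⁻¹ = [[1, 0], [-2, -3]].

X = [[1, 0], [-2, -3]]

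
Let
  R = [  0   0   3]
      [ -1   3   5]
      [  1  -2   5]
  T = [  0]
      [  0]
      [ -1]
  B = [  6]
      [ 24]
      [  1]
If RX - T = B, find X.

X = [[-2], [4], [2]]

RX = B + T = [[6], [24], [0]].
Left-multiplying both sides by R⁻¹ gives X = R⁻¹(B + T).
det R = -3; the adjugate gives R⁻¹ = [[-25/3, 2, 3], [-10/3, 1, 1], [1/3, 0, 0]].
X = R⁻¹(B + T) = [[-2], [4], [2]].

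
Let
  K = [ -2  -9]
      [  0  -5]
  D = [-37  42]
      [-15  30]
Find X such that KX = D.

X = [[5, 6], [3, -6]]

K is on the left of X, so left-multiply by K⁻¹: X = K⁻¹D.
K has determinant 10; K⁻¹ = [[-1/2, 9/10], [0, -1/5]].
X = K⁻¹D = [[-1/2, 9/10], [0, -1/5]] · [[-37, 42], [-15, 30]] = [[5, 6], [3, -6]].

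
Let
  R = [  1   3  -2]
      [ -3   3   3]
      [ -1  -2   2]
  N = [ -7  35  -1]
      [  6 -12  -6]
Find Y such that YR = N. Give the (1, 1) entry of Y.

Right-multiplying both sides by R⁻¹ gives Y = NR⁻¹.
R has determinant 3; R⁻¹ = [[4, -2/3, 5], [1, 0, 1], [3, -1/3, 4]].
Y = NR⁻¹ = [[-7, 35, -1], [6, -12, -6]] · [[4, -2/3, 5], [1, 0, 1], [3, -1/3, 4]] = [[4, 5, -4], [-6, -2, -6]].

4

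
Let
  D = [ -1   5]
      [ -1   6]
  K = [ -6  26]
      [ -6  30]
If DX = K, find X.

X = [[6, -6], [0, 4]]

D is on the left of X, so left-multiply by D⁻¹: X = D⁻¹K.
det D = -1, so D⁻¹ = [[-6, 5], [-1, 1]].
X = D⁻¹K = [[-6, 5], [-1, 1]] · [[-6, 26], [-6, 30]] = [[6, -6], [0, 4]].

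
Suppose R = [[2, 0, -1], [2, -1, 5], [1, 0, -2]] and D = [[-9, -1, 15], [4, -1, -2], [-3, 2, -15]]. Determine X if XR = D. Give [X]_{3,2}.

Since R sits to the right of X, X = DR⁻¹.
det R = 3; the adjugate gives R⁻¹ = [[2/3, 0, -1/3], [3, -1, -4], [1/3, 0, -2/3]].
X = DR⁻¹ = [[-9, -1, 15], [4, -1, -2], [-3, 2, -15]] · [[2/3, 0, -1/3], [3, -1, -4], [1/3, 0, -2/3]] = [[-4, 1, -3], [-1, 1, 4], [-1, -2, 3]].

-2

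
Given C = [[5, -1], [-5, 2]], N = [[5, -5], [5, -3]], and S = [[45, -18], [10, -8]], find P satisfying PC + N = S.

PC = S − N = [[40, -13], [5, -5]].
Right-multiplying both sides by C⁻¹ gives P = (S − N)C⁻¹.
C has determinant 5; C⁻¹ = [[2/5, 1/5], [1, 1]].
P = (S − N)C⁻¹ = [[3, -5], [-3, -4]].

P = [[3, -5], [-3, -4]]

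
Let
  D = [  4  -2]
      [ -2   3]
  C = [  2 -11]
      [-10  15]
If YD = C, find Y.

Since D sits to the right of Y, Y = CD⁻¹.
D has determinant 8; D⁻¹ = [[3/8, 1/4], [1/4, 1/2]].
Y = CD⁻¹ = [[2, -11], [-10, 15]] · [[3/8, 1/4], [1/4, 1/2]] = [[-2, -5], [0, 5]].

Y = [[-2, -5], [0, 5]]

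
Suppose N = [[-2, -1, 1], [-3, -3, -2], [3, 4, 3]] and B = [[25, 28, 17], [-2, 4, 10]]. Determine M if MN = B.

N is on the right of M, so right-multiply by N⁻¹: M = BN⁻¹.
N has determinant -4; N⁻¹ = [[1/4, -7/4, -5/4], [-3/4, 9/4, 7/4], [3/4, -5/4, -3/4]].
M = BN⁻¹ = [[25, 28, 17], [-2, 4, 10]] · [[1/4, -7/4, -5/4], [-3/4, 9/4, 7/4], [3/4, -5/4, -3/4]] = [[-2, -2, 5], [4, 0, 2]].

M = [[-2, -2, 5], [4, 0, 2]]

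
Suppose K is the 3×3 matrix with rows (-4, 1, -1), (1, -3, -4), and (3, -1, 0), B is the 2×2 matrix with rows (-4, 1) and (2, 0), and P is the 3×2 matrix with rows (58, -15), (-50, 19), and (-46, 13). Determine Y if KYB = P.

Y = [[3, 1], [-4, 0], [-1, -3]]

Isolating Y: multiply by K⁻¹ from the left and B⁻¹ from the right, so Y = K⁻¹PB⁻¹.
det K = -4; the adjugate gives K⁻¹ = [[1, -1/4, 7/4], [3, -3/4, 17/4], [-2, 1/4, -11/4]].
det B = -2, so B⁻¹ = [[0, 1/2], [1, 2]].
K⁻¹P = [[-10, 3], [16, -4], [-2, -1]].
Y = (K⁻¹P)B⁻¹ = [[3, 1], [-4, 0], [-1, -3]].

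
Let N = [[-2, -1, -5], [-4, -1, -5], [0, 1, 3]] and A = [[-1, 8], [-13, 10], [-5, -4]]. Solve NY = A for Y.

N is on the left of Y, so left-multiply by N⁻¹: Y = N⁻¹A.
det N = 4; the adjugate gives N⁻¹ = [[1/2, -1/2, 0], [3, -3/2, 5/2], [-1, 1/2, -1/2]].
Y = N⁻¹A = [[1/2, -1/2, 0], [3, -3/2, 5/2], [-1, 1/2, -1/2]] · [[-1, 8], [-13, 10], [-5, -4]] = [[6, -1], [4, -1], [-3, -1]].

Y = [[6, -1], [4, -1], [-3, -1]]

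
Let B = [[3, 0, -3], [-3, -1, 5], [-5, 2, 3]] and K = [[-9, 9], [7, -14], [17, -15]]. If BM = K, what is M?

M = [[-4, -2], [0, -5], [-1, -5]]

Left-multiplying both sides by B⁻¹ gives M = B⁻¹K.
det B = -6, so B⁻¹ = [[13/6, 1, 1/2], [8/3, 1, 1], [11/6, 1, 1/2]].
M = B⁻¹K = [[13/6, 1, 1/2], [8/3, 1, 1], [11/6, 1, 1/2]] · [[-9, 9], [7, -14], [17, -15]] = [[-4, -2], [0, -5], [-1, -5]].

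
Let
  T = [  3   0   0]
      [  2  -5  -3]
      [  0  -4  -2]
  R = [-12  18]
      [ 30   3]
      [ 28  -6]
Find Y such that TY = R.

Y = [[-4, 6], [-4, 0], [-6, 3]]

Left-multiplying both sides by T⁻¹ gives Y = T⁻¹R.
det T = -6; the adjugate gives T⁻¹ = [[1/3, 0, 0], [-2/3, 1, -3/2], [4/3, -2, 5/2]].
Y = T⁻¹R = [[1/3, 0, 0], [-2/3, 1, -3/2], [4/3, -2, 5/2]] · [[-12, 18], [30, 3], [28, -6]] = [[-4, 6], [-4, 0], [-6, 3]].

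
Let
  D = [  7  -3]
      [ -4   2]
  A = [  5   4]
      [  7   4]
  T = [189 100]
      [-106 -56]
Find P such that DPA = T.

Left-multiply by D⁻¹ and right-multiply by A⁻¹: P = D⁻¹TA⁻¹.
D has determinant 2; D⁻¹ = [[1, 3/2], [2, 7/2]].
det A = -8, so A⁻¹ = [[-1/2, 1/2], [7/8, -5/8]].
D⁻¹T = [[30, 16], [7, 4]].
P = (D⁻¹T)A⁻¹ = [[-1, 5], [0, 1]].

P = [[-1, 5], [0, 1]]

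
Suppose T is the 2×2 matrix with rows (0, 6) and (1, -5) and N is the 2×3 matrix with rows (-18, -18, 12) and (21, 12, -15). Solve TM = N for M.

Since T multiplies M on the left, M = T⁻¹N.
T has determinant -6; T⁻¹ = [[5/6, 1], [1/6, 0]].
M = T⁻¹N = [[5/6, 1], [1/6, 0]] · [[-18, -18, 12], [21, 12, -15]] = [[6, -3, -5], [-3, -3, 2]].

M = [[6, -3, -5], [-3, -3, 2]]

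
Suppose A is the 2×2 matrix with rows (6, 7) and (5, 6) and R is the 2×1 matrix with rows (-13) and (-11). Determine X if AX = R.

Since A multiplies X on the left, X = A⁻¹R.
det A = 1; the adjugate gives A⁻¹ = [[6, -7], [-5, 6]].
X = A⁻¹R = [[6, -7], [-5, 6]] · [[-13], [-11]] = [[-1], [-1]].

X = [[-1], [-1]]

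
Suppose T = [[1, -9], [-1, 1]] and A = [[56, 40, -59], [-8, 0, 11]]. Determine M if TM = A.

M = [[2, -5, -5], [-6, -5, 6]]

Since T multiplies M on the left, M = T⁻¹A.
T has determinant -8; T⁻¹ = [[-1/8, -9/8], [-1/8, -1/8]].
M = T⁻¹A = [[-1/8, -9/8], [-1/8, -1/8]] · [[56, 40, -59], [-8, 0, 11]] = [[2, -5, -5], [-6, -5, 6]].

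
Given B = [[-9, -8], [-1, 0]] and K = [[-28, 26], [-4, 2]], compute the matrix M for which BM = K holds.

Since B multiplies M on the left, M = B⁻¹K.
det B = -8, so B⁻¹ = [[0, -1], [-1/8, 9/8]].
M = B⁻¹K = [[0, -1], [-1/8, 9/8]] · [[-28, 26], [-4, 2]] = [[4, -2], [-1, -1]].

M = [[4, -2], [-1, -1]]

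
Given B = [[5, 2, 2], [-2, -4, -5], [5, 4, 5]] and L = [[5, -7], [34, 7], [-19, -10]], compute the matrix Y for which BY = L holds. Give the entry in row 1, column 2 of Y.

Left-multiplying both sides by B⁻¹ gives Y = B⁻¹L.
B has determinant -6; B⁻¹ = [[0, 1/3, 1/3], [5/2, -5/2, -7/2], [-2, 5/3, 8/3]].
Y = B⁻¹L = [[0, 1/3, 1/3], [5/2, -5/2, -7/2], [-2, 5/3, 8/3]] · [[5, -7], [34, 7], [-19, -10]] = [[5, -1], [-6, 0], [-4, -1]].

-1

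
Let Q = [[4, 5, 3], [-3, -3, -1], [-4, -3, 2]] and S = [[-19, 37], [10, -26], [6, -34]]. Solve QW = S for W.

W = [[1, 5], [-4, 4], [-1, -1]]

Since Q multiplies W on the left, W = Q⁻¹S.
Q has determinant 5; Q⁻¹ = [[-9/5, -19/5, 4/5], [2, 4, -1], [-3/5, -8/5, 3/5]].
W = Q⁻¹S = [[-9/5, -19/5, 4/5], [2, 4, -1], [-3/5, -8/5, 3/5]] · [[-19, 37], [10, -26], [6, -34]] = [[1, 5], [-4, 4], [-1, -1]].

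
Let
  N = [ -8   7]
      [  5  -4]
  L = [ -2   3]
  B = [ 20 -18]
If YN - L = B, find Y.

YN = B + L = [[18, -15]].
Right-multiplying both sides by N⁻¹ gives Y = (B + L)N⁻¹.
det N = -3, so N⁻¹ = [[4/3, 7/3], [5/3, 8/3]].
Y = (B + L)N⁻¹ = [[-1, 2]].

Y = [[-1, 2]]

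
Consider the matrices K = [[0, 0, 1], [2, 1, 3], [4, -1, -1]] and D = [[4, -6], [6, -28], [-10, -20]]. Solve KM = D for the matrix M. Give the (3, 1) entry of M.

K is on the left of M, so left-multiply by K⁻¹: M = K⁻¹D.
det K = -6; the adjugate gives K⁻¹ = [[-1/3, 1/6, 1/6], [-7/3, 2/3, -1/3], [1, 0, 0]].
M = K⁻¹D = [[-1/3, 1/6, 1/6], [-7/3, 2/3, -1/3], [1, 0, 0]] · [[4, -6], [6, -28], [-10, -20]] = [[-2, -6], [-2, 2], [4, -6]].

4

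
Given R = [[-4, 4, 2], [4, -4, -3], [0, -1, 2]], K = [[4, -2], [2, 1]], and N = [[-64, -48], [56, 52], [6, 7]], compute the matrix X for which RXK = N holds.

X = [[5, 5], [5, -5], [2, 0]]

X = R⁻¹NK⁻¹ (apply R⁻¹ on the left and K⁻¹ on the right).
det R = 4, so R⁻¹ = [[-11/4, -5/2, -1], [-2, -2, -1], [-1, -1, 0]].
det K = 8; the adjugate gives K⁻¹ = [[1/8, 1/4], [-1/4, 1/2]].
R⁻¹N = [[30, -5], [10, -15], [8, -4]].
X = (R⁻¹N)K⁻¹ = [[5, 5], [5, -5], [2, 0]].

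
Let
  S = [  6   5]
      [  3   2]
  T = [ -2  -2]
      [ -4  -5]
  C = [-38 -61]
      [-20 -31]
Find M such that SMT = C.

Left-multiply by S⁻¹ and right-multiply by T⁻¹: M = S⁻¹CT⁻¹.
det S = -3, so S⁻¹ = [[-2/3, 5/3], [1, -2]].
det T = 2; the adjugate gives T⁻¹ = [[-5/2, 1], [2, -1]].
S⁻¹C = [[-8, -11], [2, 1]].
M = (S⁻¹C)T⁻¹ = [[-2, 3], [-3, 1]].

M = [[-2, 3], [-3, 1]]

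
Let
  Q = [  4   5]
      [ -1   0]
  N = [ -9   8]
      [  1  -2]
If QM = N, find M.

M = [[-1, 2], [-1, 0]]

Since Q multiplies M on the left, M = Q⁻¹N.
Q has determinant 5; Q⁻¹ = [[0, -1], [1/5, 4/5]].
M = Q⁻¹N = [[0, -1], [1/5, 4/5]] · [[-9, 8], [1, -2]] = [[-1, 2], [-1, 0]].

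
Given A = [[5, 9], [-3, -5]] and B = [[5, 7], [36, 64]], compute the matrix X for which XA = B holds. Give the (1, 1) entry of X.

Right-multiplying both sides by A⁻¹ gives X = BA⁻¹.
det A = 2; the adjugate gives A⁻¹ = [[-5/2, -9/2], [3/2, 5/2]].
X = BA⁻¹ = [[5, 7], [36, 64]] · [[-5/2, -9/2], [3/2, 5/2]] = [[-2, -5], [6, -2]].

-2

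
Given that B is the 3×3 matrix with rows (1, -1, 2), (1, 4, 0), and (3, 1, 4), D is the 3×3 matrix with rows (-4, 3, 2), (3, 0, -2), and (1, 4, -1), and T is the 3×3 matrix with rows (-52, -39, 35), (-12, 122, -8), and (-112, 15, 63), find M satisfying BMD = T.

M = B⁻¹TD⁻¹ (apply B⁻¹ on the left and D⁻¹ on the right).
det B = -2; the adjugate gives B⁻¹ = [[-8, -3, 4], [2, 1, -1], [11/2, 2, -5/2]].
det D = -5, so D⁻¹ = [[-8/5, -11/5, 6/5], [-1/5, -2/5, 2/5], [-12/5, -19/5, 9/5]].
B⁻¹T = [[4, 6, -4], [-4, 29, -1], [-30, -8, 19]].
M = (B⁻¹T)D⁻¹ = [[2, 4, 0], [3, 1, 5], [4, -3, -5]].

M = [[2, 4, 0], [3, 1, 5], [4, -3, -5]]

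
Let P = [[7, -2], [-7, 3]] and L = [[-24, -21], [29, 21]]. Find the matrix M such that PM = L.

M = [[-2, -3], [5, 0]]

P is on the left of M, so left-multiply by P⁻¹: M = P⁻¹L.
det P = 7, so P⁻¹ = [[3/7, 2/7], [1, 1]].
M = P⁻¹L = [[3/7, 2/7], [1, 1]] · [[-24, -21], [29, 21]] = [[-2, -3], [5, 0]].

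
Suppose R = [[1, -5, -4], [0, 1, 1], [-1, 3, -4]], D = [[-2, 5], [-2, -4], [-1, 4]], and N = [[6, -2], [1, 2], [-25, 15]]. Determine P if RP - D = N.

RP = N + D = [[4, 3], [-1, -2], [-26, 19]].
Left-multiplying both sides by R⁻¹ gives P = R⁻¹(N + D).
det R = -6, so R⁻¹ = [[7/6, 16/3, 1/6], [1/6, 4/3, 1/6], [-1/6, -1/3, -1/6]].
P = R⁻¹(N + D) = [[-5, -4], [-5, 1], [4, -3]].

P = [[-5, -4], [-5, 1], [4, -3]]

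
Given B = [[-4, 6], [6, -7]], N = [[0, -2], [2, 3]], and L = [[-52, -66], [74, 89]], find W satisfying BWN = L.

W = [[3, 5], [1, -1]]

Isolating W: multiply by B⁻¹ from the left and N⁻¹ from the right, so W = B⁻¹LN⁻¹.
det B = -8, so B⁻¹ = [[7/8, 3/4], [3/4, 1/2]].
det N = 4, so N⁻¹ = [[3/4, 1/2], [-1/2, 0]].
B⁻¹L = [[10, 9], [-2, -5]].
W = (B⁻¹L)N⁻¹ = [[3, 5], [1, -1]].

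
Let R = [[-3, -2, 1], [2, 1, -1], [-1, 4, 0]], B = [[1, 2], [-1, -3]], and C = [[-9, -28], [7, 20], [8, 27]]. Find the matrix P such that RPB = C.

Isolating P: multiply by R⁻¹ from the left and B⁻¹ from the right, so P = R⁻¹CB⁻¹.
R has determinant -5; R⁻¹ = [[-4/5, -4/5, -1/5], [-1/5, -1/5, 1/5], [-9/5, -14/5, -1/5]].
det B = -1, so B⁻¹ = [[3, 2], [-1, -1]].
R⁻¹C = [[0, 1], [2, 7], [-5, -11]].
P = (R⁻¹C)B⁻¹ = [[-1, -1], [-1, -3], [-4, 1]].

P = [[-1, -1], [-1, -3], [-4, 1]]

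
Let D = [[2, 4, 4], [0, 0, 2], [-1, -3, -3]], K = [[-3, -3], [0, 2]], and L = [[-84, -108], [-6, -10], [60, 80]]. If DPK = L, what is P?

P = D⁻¹LK⁻¹ (apply D⁻¹ on the left and K⁻¹ on the right).
det D = 4, so D⁻¹ = [[3/2, 0, 2], [-1/2, -1/2, -1], [0, 1/2, 0]].
K has determinant -6; K⁻¹ = [[-1/3, -1/2], [0, 1/2]].
D⁻¹L = [[-6, -2], [-15, -21], [-3, -5]].
P = (D⁻¹L)K⁻¹ = [[2, 2], [5, -3], [1, -1]].

P = [[2, 2], [5, -3], [1, -1]]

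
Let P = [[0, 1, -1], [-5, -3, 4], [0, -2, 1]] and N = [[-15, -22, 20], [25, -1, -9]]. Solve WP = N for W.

W = [[-3, 3, 5], [-6, -5, 5]]

Right-multiplying both sides by P⁻¹ gives W = NP⁻¹.
det P = -5, so P⁻¹ = [[-1, -1/5, -1/5], [-1, 0, -1], [-2, 0, -1]].
W = NP⁻¹ = [[-15, -22, 20], [25, -1, -9]] · [[-1, -1/5, -1/5], [-1, 0, -1], [-2, 0, -1]] = [[-3, 3, 5], [-6, -5, 5]].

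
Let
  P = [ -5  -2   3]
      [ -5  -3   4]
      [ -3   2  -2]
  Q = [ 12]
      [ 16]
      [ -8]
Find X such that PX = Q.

Since P multiplies X on the left, X = P⁻¹Q.
det P = -3, so P⁻¹ = [[2/3, -2/3, -1/3], [22/3, -19/3, -5/3], [19/3, -16/3, -5/3]].
X = P⁻¹Q = [[2/3, -2/3, -1/3], [22/3, -19/3, -5/3], [19/3, -16/3, -5/3]] · [[12], [16], [-8]] = [[0], [0], [4]].

X = [[0], [0], [4]]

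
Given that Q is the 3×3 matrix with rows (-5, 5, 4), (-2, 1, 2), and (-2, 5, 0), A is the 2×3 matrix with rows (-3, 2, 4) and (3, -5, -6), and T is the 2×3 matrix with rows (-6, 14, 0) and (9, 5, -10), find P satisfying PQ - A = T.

PQ = T + A = [[-9, 16, 4], [12, 0, -16]].
Q is on the right of P, so right-multiply by Q⁻¹: P = (T + A)Q⁻¹.
Q has determinant -2; Q⁻¹ = [[5, -10, -3], [2, -4, -1], [4, -15/2, -5/2]].
P = (T + A)Q⁻¹ = [[3, -4, 1], [-4, 0, 4]].

P = [[3, -4, 1], [-4, 0, 4]]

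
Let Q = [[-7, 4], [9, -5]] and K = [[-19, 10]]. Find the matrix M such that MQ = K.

M = [[-5, -6]]

Q is on the right of M, so right-multiply by Q⁻¹: M = KQ⁻¹.
det Q = -1, so Q⁻¹ = [[5, 4], [9, 7]].
M = KQ⁻¹ = [[-19, 10]] · [[5, 4], [9, 7]] = [[-5, -6]].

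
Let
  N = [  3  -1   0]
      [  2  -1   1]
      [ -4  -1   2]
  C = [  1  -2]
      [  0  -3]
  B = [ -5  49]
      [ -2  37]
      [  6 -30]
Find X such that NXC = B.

Left-multiply by N⁻¹ and right-multiply by C⁻¹: X = N⁻¹BC⁻¹.
det N = 5, so N⁻¹ = [[-1/5, 2/5, -1/5], [-8/5, 6/5, -3/5], [-6/5, 7/5, -1/5]].
det C = -3, so C⁻¹ = [[1, -2/3], [0, -1/3]].
N⁻¹B = [[-1, 11], [2, -16], [2, -1]].
X = (N⁻¹B)C⁻¹ = [[-1, -3], [2, 4], [2, -1]].

X = [[-1, -3], [2, 4], [2, -1]]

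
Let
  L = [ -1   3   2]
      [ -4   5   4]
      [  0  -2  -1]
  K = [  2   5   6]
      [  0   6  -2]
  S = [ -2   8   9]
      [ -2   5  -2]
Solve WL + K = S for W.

WL = S − K = [[-4, 3, 3], [-2, -1, 0]].
L is on the right of W, so right-multiply by L⁻¹: W = (S − K)L⁻¹.
det L = 1; the adjugate gives L⁻¹ = [[3, -1, 2], [-4, 1, -4], [8, -2, 7]].
W = (S − K)L⁻¹ = [[0, 1, 1], [-2, 1, 0]].

W = [[0, 1, 1], [-2, 1, 0]]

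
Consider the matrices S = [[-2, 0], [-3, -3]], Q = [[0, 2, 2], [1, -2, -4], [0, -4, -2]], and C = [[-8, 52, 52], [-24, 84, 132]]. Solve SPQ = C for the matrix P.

P = [[-1, 4, 4], [-5, 4, -4]]

Isolating P: multiply by S⁻¹ from the left and Q⁻¹ from the right, so P = S⁻¹CQ⁻¹.
det S = 6; the adjugate gives S⁻¹ = [[-1/2, 0], [1/2, -1/3]].
det Q = -4; the adjugate gives Q⁻¹ = [[3, 1, 1], [-1/2, 0, -1/2], [1, 0, 1/2]].
S⁻¹C = [[4, -26, -26], [4, -2, -18]].
P = (S⁻¹C)Q⁻¹ = [[-1, 4, 4], [-5, 4, -4]].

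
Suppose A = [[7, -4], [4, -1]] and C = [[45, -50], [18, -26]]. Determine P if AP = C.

P = [[3, -6], [-6, 2]]

Since A multiplies P on the left, P = A⁻¹C.
det A = 9, so A⁻¹ = [[-1/9, 4/9], [-4/9, 7/9]].
P = A⁻¹C = [[-1/9, 4/9], [-4/9, 7/9]] · [[45, -50], [18, -26]] = [[3, -6], [-6, 2]].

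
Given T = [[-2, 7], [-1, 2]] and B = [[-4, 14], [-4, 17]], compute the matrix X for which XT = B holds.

X = [[2, 0], [3, -2]]

Since T sits to the right of X, X = BT⁻¹.
det T = 3; the adjugate gives T⁻¹ = [[2/3, -7/3], [1/3, -2/3]].
X = BT⁻¹ = [[-4, 14], [-4, 17]] · [[2/3, -7/3], [1/3, -2/3]] = [[2, 0], [3, -2]].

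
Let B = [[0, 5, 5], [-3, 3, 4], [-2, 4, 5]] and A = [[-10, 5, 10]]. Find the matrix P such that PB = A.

Right-multiplying both sides by B⁻¹ gives P = AB⁻¹.
B has determinant 5; B⁻¹ = [[-1/5, -1, 1], [7/5, 2, -3], [-6/5, -2, 3]].
P = AB⁻¹ = [[-10, 5, 10]] · [[-1/5, -1, 1], [7/5, 2, -3], [-6/5, -2, 3]] = [[-3, 0, 5]].

P = [[-3, 0, 5]]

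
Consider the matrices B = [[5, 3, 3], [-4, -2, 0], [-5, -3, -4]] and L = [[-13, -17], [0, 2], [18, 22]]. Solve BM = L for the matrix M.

Since B multiplies M on the left, M = B⁻¹L.
det B = -2; the adjugate gives B⁻¹ = [[-4, -3/2, -3], [8, 5/2, 6], [-1, 0, -1]].
M = B⁻¹L = [[-4, -3/2, -3], [8, 5/2, 6], [-1, 0, -1]] · [[-13, -17], [0, 2], [18, 22]] = [[-2, -1], [4, 1], [-5, -5]].

M = [[-2, -1], [4, 1], [-5, -5]]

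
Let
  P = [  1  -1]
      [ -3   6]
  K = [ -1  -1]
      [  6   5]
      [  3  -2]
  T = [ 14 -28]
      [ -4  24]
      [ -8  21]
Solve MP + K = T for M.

MP = T − K = [[15, -27], [-10, 19], [-11, 23]].
Right-multiplying both sides by P⁻¹ gives M = (T − K)P⁻¹.
det P = 3, so P⁻¹ = [[2, 1/3], [1, 1/3]].
M = (T − K)P⁻¹ = [[3, -4], [-1, 3], [1, 4]].

M = [[3, -4], [-1, 3], [1, 4]]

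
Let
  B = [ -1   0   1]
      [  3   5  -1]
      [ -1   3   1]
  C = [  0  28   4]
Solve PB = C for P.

P = [[0, 2, 6]]

Since B sits to the right of P, P = CB⁻¹.
det B = 6, so B⁻¹ = [[4/3, 1/2, -5/6], [-1/3, 0, 1/3], [7/3, 1/2, -5/6]].
P = CB⁻¹ = [[0, 28, 4]] · [[4/3, 1/2, -5/6], [-1/3, 0, 1/3], [7/3, 1/2, -5/6]] = [[0, 2, 6]].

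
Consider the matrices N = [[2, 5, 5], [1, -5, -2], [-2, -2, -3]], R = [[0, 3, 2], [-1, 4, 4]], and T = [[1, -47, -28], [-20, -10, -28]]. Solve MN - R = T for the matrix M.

M = [[-5, 5, -3], [-5, -5, 3]]

MN = T + R = [[1, -44, -26], [-21, -6, -24]].
Since N sits to the right of M, M = (T + R)N⁻¹.
det N = -3; the adjugate gives N⁻¹ = [[-11/3, -5/3, -5], [-7/3, -4/3, -3], [4, 2, 5]].
M = (T + R)N⁻¹ = [[-5, 5, -3], [-5, -5, 3]].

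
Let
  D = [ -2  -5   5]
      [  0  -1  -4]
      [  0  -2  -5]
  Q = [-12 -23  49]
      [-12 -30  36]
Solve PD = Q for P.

P = [[6, -1, -3], [6, -4, 2]]

Right-multiplying both sides by D⁻¹ gives P = QD⁻¹.
D has determinant 6; D⁻¹ = [[-1/2, -35/6, 25/6], [0, 5/3, -4/3], [0, -2/3, 1/3]].
P = QD⁻¹ = [[-12, -23, 49], [-12, -30, 36]] · [[-1/2, -35/6, 25/6], [0, 5/3, -4/3], [0, -2/3, 1/3]] = [[6, -1, -3], [6, -4, 2]].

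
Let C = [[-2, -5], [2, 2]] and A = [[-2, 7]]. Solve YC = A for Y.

Y = [[-3, -4]]

Right-multiplying both sides by C⁻¹ gives Y = AC⁻¹.
C has determinant 6; C⁻¹ = [[1/3, 5/6], [-1/3, -1/3]].
Y = AC⁻¹ = [[-2, 7]] · [[1/3, 5/6], [-1/3, -1/3]] = [[-3, -4]].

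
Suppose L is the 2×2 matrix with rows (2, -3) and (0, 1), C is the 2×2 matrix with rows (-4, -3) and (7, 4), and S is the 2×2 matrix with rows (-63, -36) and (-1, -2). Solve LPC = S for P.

Isolating P: multiply by L⁻¹ from the left and C⁻¹ from the right, so P = L⁻¹SC⁻¹.
det L = 2; the adjugate gives L⁻¹ = [[1/2, 3/2], [0, 1]].
C has determinant 5; C⁻¹ = [[4/5, 3/5], [-7/5, -4/5]].
L⁻¹S = [[-33, -21], [-1, -2]].
P = (L⁻¹S)C⁻¹ = [[3, -3], [2, 1]].

P = [[3, -3], [2, 1]]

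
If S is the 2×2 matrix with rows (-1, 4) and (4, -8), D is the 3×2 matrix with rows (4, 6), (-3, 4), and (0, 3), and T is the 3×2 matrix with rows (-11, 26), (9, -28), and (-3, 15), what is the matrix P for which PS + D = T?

P = [[-5, -5], [-4, 2], [3, 0]]

PS = T − D = [[-15, 20], [12, -32], [-3, 12]].
Since S sits to the right of P, P = (T − D)S⁻¹.
det S = -8, so S⁻¹ = [[1, 1/2], [1/2, 1/8]].
P = (T − D)S⁻¹ = [[-5, -5], [-4, 2], [3, 0]].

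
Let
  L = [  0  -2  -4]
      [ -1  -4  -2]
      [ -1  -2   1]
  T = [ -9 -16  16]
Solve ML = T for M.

L is on the right of M, so right-multiply by L⁻¹: M = TL⁻¹.
L has determinant 2; L⁻¹ = [[-4, 5, -6], [3/2, -2, 2], [-1, 1, -1]].
M = TL⁻¹ = [[-9, -16, 16]] · [[-4, 5, -6], [3/2, -2, 2], [-1, 1, -1]] = [[-4, 3, 6]].

M = [[-4, 3, 6]]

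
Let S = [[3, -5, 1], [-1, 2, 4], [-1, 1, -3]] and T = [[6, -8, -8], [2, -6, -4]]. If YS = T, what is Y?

Since S sits to the right of Y, Y = TS⁻¹.
S has determinant 6; S⁻¹ = [[-5/3, -7/3, -11/3], [-7/6, -4/3, -13/6], [1/6, 1/3, 1/6]].
Y = TS⁻¹ = [[6, -8, -8], [2, -6, -4]] · [[-5/3, -7/3, -11/3], [-7/6, -4/3, -13/6], [1/6, 1/3, 1/6]] = [[-2, -6, -6], [3, 2, 5]].

Y = [[-2, -6, -6], [3, 2, 5]]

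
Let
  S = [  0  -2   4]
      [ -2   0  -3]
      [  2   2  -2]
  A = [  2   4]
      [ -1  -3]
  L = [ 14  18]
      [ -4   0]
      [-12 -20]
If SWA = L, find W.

W = S⁻¹LA⁻¹ (apply S⁻¹ on the left and A⁻¹ on the right).
det S = 4; the adjugate gives S⁻¹ = [[3/2, 1, 3/2], [-5/2, -2, -2], [-1, -1, -1]].
det A = -2, so A⁻¹ = [[3/2, 2], [-1/2, -1]].
S⁻¹L = [[-1, -3], [-3, -5], [2, 2]].
W = (S⁻¹L)A⁻¹ = [[0, 1], [-2, -1], [2, 2]].

W = [[0, 1], [-2, -1], [2, 2]]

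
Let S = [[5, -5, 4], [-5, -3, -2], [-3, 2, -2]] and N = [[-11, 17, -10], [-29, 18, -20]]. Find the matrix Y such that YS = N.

Y = [[-2, -1, 2], [-3, 1, 3]]

Right-multiplying both sides by S⁻¹ gives Y = NS⁻¹.
det S = -6; the adjugate gives S⁻¹ = [[-5/3, 1/3, -11/3], [2/3, -1/3, 5/3], [19/6, -5/6, 20/3]].
Y = NS⁻¹ = [[-11, 17, -10], [-29, 18, -20]] · [[-5/3, 1/3, -11/3], [2/3, -1/3, 5/3], [19/6, -5/6, 20/3]] = [[-2, -1, 2], [-3, 1, 3]].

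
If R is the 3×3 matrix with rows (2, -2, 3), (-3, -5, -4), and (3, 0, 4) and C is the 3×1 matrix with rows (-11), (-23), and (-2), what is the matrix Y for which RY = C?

Y = [[-2], [5], [1]]

Left-multiplying both sides by R⁻¹ gives Y = R⁻¹C.
det R = 5, so R⁻¹ = [[-4, 8/5, 23/5], [0, -1/5, -1/5], [3, -6/5, -16/5]].
Y = R⁻¹C = [[-4, 8/5, 23/5], [0, -1/5, -1/5], [3, -6/5, -16/5]] · [[-11], [-23], [-2]] = [[-2], [5], [1]].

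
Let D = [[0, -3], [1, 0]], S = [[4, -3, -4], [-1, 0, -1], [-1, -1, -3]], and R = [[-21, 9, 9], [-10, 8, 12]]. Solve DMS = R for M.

M = [[-3, -3, 1], [2, 4, -3]]

Left-multiply by D⁻¹ and right-multiply by S⁻¹: M = D⁻¹RS⁻¹.
D has determinant 3; D⁻¹ = [[0, 1], [-1/3, 0]].
S has determinant -2; S⁻¹ = [[1/2, 5/2, -3/2], [1, 8, -4], [-1/2, -7/2, 3/2]].
D⁻¹R = [[-10, 8, 12], [7, -3, -3]].
M = (D⁻¹R)S⁻¹ = [[-3, -3, 1], [2, 4, -3]].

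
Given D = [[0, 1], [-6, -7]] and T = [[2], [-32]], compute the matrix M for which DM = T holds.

D is on the left of M, so left-multiply by D⁻¹: M = D⁻¹T.
det D = 6; the adjugate gives D⁻¹ = [[-7/6, -1/6], [1, 0]].
M = D⁻¹T = [[-7/6, -1/6], [1, 0]] · [[2], [-32]] = [[3], [2]].

M = [[3], [2]]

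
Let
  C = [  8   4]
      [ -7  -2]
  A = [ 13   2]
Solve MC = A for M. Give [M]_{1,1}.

-1

C is on the right of M, so right-multiply by C⁻¹: M = AC⁻¹.
det C = 12, so C⁻¹ = [[-1/6, -1/3], [7/12, 2/3]].
M = AC⁻¹ = [[13, 2]] · [[-1/6, -1/3], [7/12, 2/3]] = [[-1, -3]].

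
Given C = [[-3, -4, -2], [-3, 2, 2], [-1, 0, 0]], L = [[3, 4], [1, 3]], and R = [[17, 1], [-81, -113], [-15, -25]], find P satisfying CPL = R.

Isolating P: multiply by C⁻¹ from the left and L⁻¹ from the right, so P = C⁻¹RL⁻¹.
det C = 4; the adjugate gives C⁻¹ = [[0, 0, -1], [-1/2, -1/2, 3], [1/2, 1, -9/2]].
det L = 5; the adjugate gives L⁻¹ = [[3/5, -4/5], [-1/5, 3/5]].
C⁻¹R = [[15, 25], [-13, -19], [-5, 0]].
P = (C⁻¹R)L⁻¹ = [[4, 3], [-4, -1], [-3, 4]].

P = [[4, 3], [-4, -1], [-3, 4]]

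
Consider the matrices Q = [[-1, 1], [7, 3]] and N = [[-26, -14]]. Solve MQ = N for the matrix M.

M = [[-2, -4]]

Q is on the right of M, so right-multiply by Q⁻¹: M = NQ⁻¹.
Q has determinant -10; Q⁻¹ = [[-3/10, 1/10], [7/10, 1/10]].
M = NQ⁻¹ = [[-26, -14]] · [[-3/10, 1/10], [7/10, 1/10]] = [[-2, -4]].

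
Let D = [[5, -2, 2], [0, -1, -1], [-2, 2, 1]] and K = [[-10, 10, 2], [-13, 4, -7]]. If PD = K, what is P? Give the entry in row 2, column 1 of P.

Since D sits to the right of P, P = KD⁻¹.
det D = -3; the adjugate gives D⁻¹ = [[-1/3, -2, -4/3], [-2/3, -3, -5/3], [2/3, 2, 5/3]].
P = KD⁻¹ = [[-10, 10, 2], [-13, 4, -7]] · [[-1/3, -2, -4/3], [-2/3, -3, -5/3], [2/3, 2, 5/3]] = [[-2, -6, 0], [-3, 0, -1]].

-3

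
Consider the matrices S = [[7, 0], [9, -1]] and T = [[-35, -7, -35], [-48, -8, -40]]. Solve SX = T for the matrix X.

X = [[-5, -1, -5], [3, -1, -5]]

Since S multiplies X on the left, X = S⁻¹T.
S has determinant -7; S⁻¹ = [[1/7, 0], [9/7, -1]].
X = S⁻¹T = [[1/7, 0], [9/7, -1]] · [[-35, -7, -35], [-48, -8, -40]] = [[-5, -1, -5], [3, -1, -5]].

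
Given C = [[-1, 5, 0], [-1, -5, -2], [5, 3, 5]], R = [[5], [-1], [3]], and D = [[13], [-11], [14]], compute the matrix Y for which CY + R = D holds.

Y = [[2], [2], [-1]]

CY = D − R = [[8], [-10], [11]].
Since C multiplies Y on the left, Y = C⁻¹(D − R).
C has determinant -6; C⁻¹ = [[19/6, 25/6, 5/3], [5/6, 5/6, 1/3], [-11/3, -14/3, -5/3]].
Y = C⁻¹(D − R) = [[2], [2], [-1]].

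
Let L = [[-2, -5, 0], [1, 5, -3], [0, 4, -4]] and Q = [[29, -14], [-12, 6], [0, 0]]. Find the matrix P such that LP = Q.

Left-multiplying both sides by L⁻¹ gives P = L⁻¹Q.
L has determinant -4; L⁻¹ = [[2, 5, -15/4], [-1, -2, 3/2], [-1, -2, 5/4]].
P = L⁻¹Q = [[2, 5, -15/4], [-1, -2, 3/2], [-1, -2, 5/4]] · [[29, -14], [-12, 6], [0, 0]] = [[-2, 2], [-5, 2], [-5, 2]].

P = [[-2, 2], [-5, 2], [-5, 2]]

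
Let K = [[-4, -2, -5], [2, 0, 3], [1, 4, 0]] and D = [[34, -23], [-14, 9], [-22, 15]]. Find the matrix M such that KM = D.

Since K multiplies M on the left, M = K⁻¹D.
K has determinant 2; K⁻¹ = [[-6, -10, -3], [3/2, 5/2, 1], [4, 7, 2]].
M = K⁻¹D = [[-6, -10, -3], [3/2, 5/2, 1], [4, 7, 2]] · [[34, -23], [-14, 9], [-22, 15]] = [[2, 3], [-6, 3], [-6, 1]].

M = [[2, 3], [-6, 3], [-6, 1]]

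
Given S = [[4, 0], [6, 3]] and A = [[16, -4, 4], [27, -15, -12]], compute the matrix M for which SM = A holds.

M = [[4, -1, 1], [1, -3, -6]]

Since S multiplies M on the left, M = S⁻¹A.
det S = 12; the adjugate gives S⁻¹ = [[1/4, 0], [-1/2, 1/3]].
M = S⁻¹A = [[1/4, 0], [-1/2, 1/3]] · [[16, -4, 4], [27, -15, -12]] = [[4, -1, 1], [1, -3, -6]].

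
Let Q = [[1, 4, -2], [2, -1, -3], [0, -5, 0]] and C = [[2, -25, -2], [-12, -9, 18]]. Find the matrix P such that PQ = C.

Q is on the right of P, so right-multiply by Q⁻¹: P = CQ⁻¹.
Q has determinant 5; Q⁻¹ = [[-3, 2, -14/5], [0, 0, -1/5], [-2, 1, -9/5]].
P = CQ⁻¹ = [[2, -25, -2], [-12, -9, 18]] · [[-3, 2, -14/5], [0, 0, -1/5], [-2, 1, -9/5]] = [[-2, 2, 3], [0, -6, 3]].

P = [[-2, 2, 3], [0, -6, 3]]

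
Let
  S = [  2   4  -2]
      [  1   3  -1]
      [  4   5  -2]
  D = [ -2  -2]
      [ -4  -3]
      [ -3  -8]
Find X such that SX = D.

X = [[1, -2], [-3, -2], [-4, -5]]

Left-multiplying both sides by S⁻¹ gives X = S⁻¹D.
S has determinant 4; S⁻¹ = [[-1/4, -1/2, 1/2], [-1/2, 1, 0], [-7/4, 3/2, 1/2]].
X = S⁻¹D = [[-1/4, -1/2, 1/2], [-1/2, 1, 0], [-7/4, 3/2, 1/2]] · [[-2, -2], [-4, -3], [-3, -8]] = [[1, -2], [-3, -2], [-4, -5]].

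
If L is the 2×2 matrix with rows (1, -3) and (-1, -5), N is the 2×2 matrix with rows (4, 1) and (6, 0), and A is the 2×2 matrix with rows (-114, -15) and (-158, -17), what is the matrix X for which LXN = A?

Left-multiply by L⁻¹ and right-multiply by N⁻¹: X = L⁻¹AN⁻¹.
L has determinant -8; L⁻¹ = [[5/8, -3/8], [-1/8, -1/8]].
N has determinant -6; N⁻¹ = [[0, 1/6], [1, -2/3]].
L⁻¹A = [[-12, -3], [34, 4]].
X = (L⁻¹A)N⁻¹ = [[-3, 0], [4, 3]].

X = [[-3, 0], [4, 3]]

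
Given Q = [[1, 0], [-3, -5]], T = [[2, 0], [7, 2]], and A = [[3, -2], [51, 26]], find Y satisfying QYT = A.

Y = [[5, -1], [1, -2]]

Isolating Y: multiply by Q⁻¹ from the left and T⁻¹ from the right, so Y = Q⁻¹AT⁻¹.
Q has determinant -5; Q⁻¹ = [[1, 0], [-3/5, -1/5]].
det T = 4, so T⁻¹ = [[1/2, 0], [-7/4, 1/2]].
Q⁻¹A = [[3, -2], [-12, -4]].
Y = (Q⁻¹A)T⁻¹ = [[5, -1], [1, -2]].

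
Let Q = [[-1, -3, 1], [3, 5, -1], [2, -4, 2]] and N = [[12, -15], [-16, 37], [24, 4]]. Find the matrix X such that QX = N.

Q is on the left of X, so left-multiply by Q⁻¹: X = Q⁻¹N.
det Q = -4; the adjugate gives Q⁻¹ = [[-3/2, -1/2, 1/2], [2, 1, -1/2], [11/2, 5/2, -1]].
X = Q⁻¹N = [[-3/2, -1/2, 1/2], [2, 1, -1/2], [11/2, 5/2, -1]] · [[12, -15], [-16, 37], [24, 4]] = [[2, 6], [-4, 5], [2, 6]].

X = [[2, 6], [-4, 5], [2, 6]]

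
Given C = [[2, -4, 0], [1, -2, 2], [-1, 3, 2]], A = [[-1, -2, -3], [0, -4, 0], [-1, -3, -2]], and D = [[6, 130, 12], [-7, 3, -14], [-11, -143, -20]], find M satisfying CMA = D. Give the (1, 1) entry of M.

-4

Isolating M: multiply by C⁻¹ from the left and A⁻¹ from the right, so M = C⁻¹DA⁻¹.
det C = -4, so C⁻¹ = [[5/2, -2, 2], [1, -1, 1], [-1/4, 1/2, 0]].
det A = 4; the adjugate gives A⁻¹ = [[2, 5/4, -3], [0, -1/4, 0], [-1, -1/4, 1]].
C⁻¹D = [[7, 33, 18], [2, -16, 6], [-5, -31, -10]].
M = (C⁻¹D)A⁻¹ = [[-4, -4, -3], [-2, 5, 0], [0, 4, 5]].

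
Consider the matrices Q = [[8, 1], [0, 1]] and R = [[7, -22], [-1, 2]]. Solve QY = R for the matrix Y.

Left-multiplying both sides by Q⁻¹ gives Y = Q⁻¹R.
det Q = 8, so Q⁻¹ = [[1/8, -1/8], [0, 1]].
Y = Q⁻¹R = [[1/8, -1/8], [0, 1]] · [[7, -22], [-1, 2]] = [[1, -3], [-1, 2]].

Y = [[1, -3], [-1, 2]]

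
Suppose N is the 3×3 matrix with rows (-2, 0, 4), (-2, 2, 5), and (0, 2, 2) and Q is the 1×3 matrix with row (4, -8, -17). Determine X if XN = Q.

X = [[-3, 1, -5]]

Right-multiplying both sides by N⁻¹ gives X = QN⁻¹.
det N = -4, so N⁻¹ = [[3/2, -2, 2], [-1, 1, -1/2], [1, -1, 1]].
X = QN⁻¹ = [[4, -8, -17]] · [[3/2, -2, 2], [-1, 1, -1/2], [1, -1, 1]] = [[-3, 1, -5]].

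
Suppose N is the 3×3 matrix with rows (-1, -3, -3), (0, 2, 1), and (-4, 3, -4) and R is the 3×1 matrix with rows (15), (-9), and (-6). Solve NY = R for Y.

Left-multiplying both sides by N⁻¹ gives Y = N⁻¹R.
N has determinant -1; N⁻¹ = [[11, 21, -3], [4, 8, -1], [-8, -15, 2]].
Y = N⁻¹R = [[11, 21, -3], [4, 8, -1], [-8, -15, 2]] · [[15], [-9], [-6]] = [[-6], [-6], [3]].

Y = [[-6], [-6], [3]]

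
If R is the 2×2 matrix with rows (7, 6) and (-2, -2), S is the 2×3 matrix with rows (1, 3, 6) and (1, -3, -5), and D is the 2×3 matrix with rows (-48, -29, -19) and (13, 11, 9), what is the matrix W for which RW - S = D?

RW = D + S = [[-47, -26, -13], [14, 8, 4]].
Since R multiplies W on the left, W = R⁻¹(D + S).
det R = -2; the adjugate gives R⁻¹ = [[1, 3], [-1, -7/2]].
W = R⁻¹(D + S) = [[-5, -2, -1], [-2, -2, -1]].

W = [[-5, -2, -1], [-2, -2, -1]]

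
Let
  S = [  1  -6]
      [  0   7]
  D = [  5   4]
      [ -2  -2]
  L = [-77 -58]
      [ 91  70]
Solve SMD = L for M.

M = [[-1, -3], [3, 1]]

Left-multiply by S⁻¹ and right-multiply by D⁻¹: M = S⁻¹LD⁻¹.
S has determinant 7; S⁻¹ = [[1, 6/7], [0, 1/7]].
det D = -2, so D⁻¹ = [[1, 2], [-1, -5/2]].
S⁻¹L = [[1, 2], [13, 10]].
M = (S⁻¹L)D⁻¹ = [[-1, -3], [3, 1]].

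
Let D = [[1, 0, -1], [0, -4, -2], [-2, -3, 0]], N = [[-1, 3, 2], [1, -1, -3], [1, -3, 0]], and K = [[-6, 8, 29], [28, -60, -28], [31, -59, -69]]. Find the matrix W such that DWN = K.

W = D⁻¹KN⁻¹ (apply D⁻¹ on the left and N⁻¹ on the right).
D has determinant 2; D⁻¹ = [[-3, 3/2, -2], [2, -1, 1], [-4, 3/2, -2]].
N has determinant -4; N⁻¹ = [[9/4, 3/2, 7/4], [3/4, 1/2, 1/4], [1/2, 0, 1/2]].
D⁻¹K = [[-2, 4, 9], [-9, 17, 17], [4, -4, -20]].
W = (D⁻¹K)N⁻¹ = [[3, -1, 2], [1, -5, -3], [-4, 4, -4]].

W = [[3, -1, 2], [1, -5, -3], [-4, 4, -4]]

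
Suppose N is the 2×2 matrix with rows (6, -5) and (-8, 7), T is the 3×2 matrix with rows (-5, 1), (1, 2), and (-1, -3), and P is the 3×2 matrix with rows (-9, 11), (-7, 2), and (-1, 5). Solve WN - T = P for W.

W = [[-1, 1], [-5, -3], [1, 1]]

WN = P + T = [[-14, 12], [-6, 4], [-2, 2]].
Right-multiplying both sides by N⁻¹ gives W = (P + T)N⁻¹.
det N = 2, so N⁻¹ = [[7/2, 5/2], [4, 3]].
W = (P + T)N⁻¹ = [[-1, 1], [-5, -3], [1, 1]].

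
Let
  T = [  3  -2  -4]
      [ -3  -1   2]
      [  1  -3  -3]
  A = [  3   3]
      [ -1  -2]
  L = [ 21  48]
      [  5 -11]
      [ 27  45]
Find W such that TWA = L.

W = [[0, -3], [-3, 1], [2, 4]]

Left-multiply by T⁻¹ and right-multiply by A⁻¹: W = T⁻¹LA⁻¹.
det T = 1; the adjugate gives T⁻¹ = [[9, 6, -8], [-7, -5, 6], [10, 7, -9]].
det A = -3; the adjugate gives A⁻¹ = [[2/3, 1], [-1/3, -1]].
T⁻¹L = [[3, 6], [-10, -11], [2, -2]].
W = (T⁻¹L)A⁻¹ = [[0, -3], [-3, 1], [2, 4]].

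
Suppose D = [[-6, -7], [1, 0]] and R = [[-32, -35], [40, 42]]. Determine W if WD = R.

Since D sits to the right of W, W = RD⁻¹.
D has determinant 7; D⁻¹ = [[0, 1], [-1/7, -6/7]].
W = RD⁻¹ = [[-32, -35], [40, 42]] · [[0, 1], [-1/7, -6/7]] = [[5, -2], [-6, 4]].

W = [[5, -2], [-6, 4]]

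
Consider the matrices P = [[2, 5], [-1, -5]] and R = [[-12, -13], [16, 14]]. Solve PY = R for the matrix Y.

Since P multiplies Y on the left, Y = P⁻¹R.
det P = -5; the adjugate gives P⁻¹ = [[1, 1], [-1/5, -2/5]].
Y = P⁻¹R = [[1, 1], [-1/5, -2/5]] · [[-12, -13], [16, 14]] = [[4, 1], [-4, -3]].

Y = [[4, 1], [-4, -3]]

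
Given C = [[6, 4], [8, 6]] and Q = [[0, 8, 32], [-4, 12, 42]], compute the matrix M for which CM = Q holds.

C is on the left of M, so left-multiply by C⁻¹: M = C⁻¹Q.
C has determinant 4; C⁻¹ = [[3/2, -1], [-2, 3/2]].
M = C⁻¹Q = [[3/2, -1], [-2, 3/2]] · [[0, 8, 32], [-4, 12, 42]] = [[4, 0, 6], [-6, 2, -1]].

M = [[4, 0, 6], [-6, 2, -1]]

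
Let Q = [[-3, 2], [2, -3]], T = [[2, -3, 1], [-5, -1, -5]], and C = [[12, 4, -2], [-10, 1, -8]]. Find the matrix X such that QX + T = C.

X = [[-4, -5, 3], [-1, -4, 3]]

QX = C − T = [[10, 7, -3], [-5, 2, -3]].
Q is on the left of X, so left-multiply by Q⁻¹: X = Q⁻¹(C − T).
det Q = 5; the adjugate gives Q⁻¹ = [[-3/5, -2/5], [-2/5, -3/5]].
X = Q⁻¹(C − T) = [[-4, -5, 3], [-1, -4, 3]].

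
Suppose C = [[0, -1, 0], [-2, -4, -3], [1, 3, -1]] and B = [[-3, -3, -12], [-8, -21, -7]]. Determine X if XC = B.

X = [[0, 3, 3], [3, 3, -2]]

C is on the right of X, so right-multiply by C⁻¹: X = BC⁻¹.
det C = 5; the adjugate gives C⁻¹ = [[13/5, -1/5, 3/5], [-1, 0, 0], [-2/5, -1/5, -2/5]].
X = BC⁻¹ = [[-3, -3, -12], [-8, -21, -7]] · [[13/5, -1/5, 3/5], [-1, 0, 0], [-2/5, -1/5, -2/5]] = [[0, 3, 3], [3, 3, -2]].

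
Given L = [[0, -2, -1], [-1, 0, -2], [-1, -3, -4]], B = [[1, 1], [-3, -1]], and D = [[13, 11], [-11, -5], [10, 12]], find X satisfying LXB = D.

X = [[2, -5], [-5, 0], [0, 1]]

Isolating X: multiply by L⁻¹ from the left and B⁻¹ from the right, so X = L⁻¹DB⁻¹.
det L = 1; the adjugate gives L⁻¹ = [[-6, -5, 4], [-2, -1, 1], [3, 2, -2]].
B has determinant 2; B⁻¹ = [[-1/2, -1/2], [3/2, 1/2]].
L⁻¹D = [[17, 7], [-5, -5], [-3, -1]].
X = (L⁻¹D)B⁻¹ = [[2, -5], [-5, 0], [0, 1]].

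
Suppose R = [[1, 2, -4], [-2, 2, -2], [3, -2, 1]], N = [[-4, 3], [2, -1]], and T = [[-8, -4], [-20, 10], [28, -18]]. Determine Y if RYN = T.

Y = [[0, -2], [4, -5], [4, 2]]

Isolating Y: multiply by R⁻¹ from the left and N⁻¹ from the right, so Y = R⁻¹TN⁻¹.
det R = -2; the adjugate gives R⁻¹ = [[1, -3, -2], [2, -13/2, -5], [1, -4, -3]].
N has determinant -2; N⁻¹ = [[1/2, 3/2], [1, 2]].
R⁻¹T = [[-4, 2], [-26, 17], [-12, 10]].
Y = (R⁻¹T)N⁻¹ = [[0, -2], [4, -5], [4, 2]].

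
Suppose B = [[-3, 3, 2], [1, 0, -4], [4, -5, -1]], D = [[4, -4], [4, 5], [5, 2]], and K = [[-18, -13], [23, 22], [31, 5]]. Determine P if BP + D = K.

P = [[-1, 5], [-5, 4], [-5, -3]]

BP = K − D = [[-22, -9], [19, 17], [26, 3]].
Left-multiplying both sides by B⁻¹ gives P = B⁻¹(K − D).
det B = 5, so B⁻¹ = [[-4, -7/5, -12/5], [-3, -1, -2], [-1, -3/5, -3/5]].
P = B⁻¹(K − D) = [[-1, 5], [-5, 4], [-5, -3]].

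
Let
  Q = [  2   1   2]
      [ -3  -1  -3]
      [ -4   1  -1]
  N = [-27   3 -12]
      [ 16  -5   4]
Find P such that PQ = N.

P = [[1, 3, 5], [-3, -2, -4]]

Right-multiplying both sides by Q⁻¹ gives P = NQ⁻¹.
det Q = 3; the adjugate gives Q⁻¹ = [[4/3, 1, -1/3], [3, 2, 0], [-7/3, -2, 1/3]].
P = NQ⁻¹ = [[-27, 3, -12], [16, -5, 4]] · [[4/3, 1, -1/3], [3, 2, 0], [-7/3, -2, 1/3]] = [[1, 3, 5], [-3, -2, -4]].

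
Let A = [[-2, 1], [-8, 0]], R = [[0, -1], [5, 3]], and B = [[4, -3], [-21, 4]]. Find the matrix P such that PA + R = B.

P = [[-2, 0], [1, 3]]

PA = B − R = [[4, -2], [-26, 1]].
Right-multiplying both sides by A⁻¹ gives P = (B − R)A⁻¹.
A has determinant 8; A⁻¹ = [[0, -1/8], [1, -1/4]].
P = (B − R)A⁻¹ = [[-2, 0], [1, 3]].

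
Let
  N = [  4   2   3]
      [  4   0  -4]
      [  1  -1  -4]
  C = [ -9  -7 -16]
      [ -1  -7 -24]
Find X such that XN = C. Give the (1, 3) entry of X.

-1

N is on the right of X, so right-multiply by N⁻¹: X = CN⁻¹.
det N = -4; the adjugate gives N⁻¹ = [[1, -5/4, 2], [-3, 19/4, -7], [1, -3/2, 2]].
X = CN⁻¹ = [[-9, -7, -16], [-1, -7, -24]] · [[1, -5/4, 2], [-3, 19/4, -7], [1, -3/2, 2]] = [[-4, 2, -1], [-4, 4, -1]].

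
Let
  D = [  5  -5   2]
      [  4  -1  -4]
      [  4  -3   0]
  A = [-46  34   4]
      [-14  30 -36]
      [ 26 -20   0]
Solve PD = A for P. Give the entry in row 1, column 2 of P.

Since D sits to the right of P, P = AD⁻¹.
det D = 4, so D⁻¹ = [[-3, -3/2, 11/2], [-4, -2, 7], [-2, -5/4, 15/4]].
P = AD⁻¹ = [[-46, 34, 4], [-14, 30, -36], [26, -20, 0]] · [[-3, -3/2, 11/2], [-4, -2, 7], [-2, -5/4, 15/4]] = [[-6, -4, 0], [-6, 6, -2], [2, 1, 3]].

-4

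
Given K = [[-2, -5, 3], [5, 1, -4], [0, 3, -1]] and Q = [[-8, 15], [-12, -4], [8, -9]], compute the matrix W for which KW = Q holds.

W = [[0, 2], [4, -2], [4, 3]]

K is on the left of W, so left-multiply by K⁻¹: W = K⁻¹Q.
det K = -2; the adjugate gives K⁻¹ = [[-11/2, -2, -17/2], [-5/2, -1, -7/2], [-15/2, -3, -23/2]].
W = K⁻¹Q = [[-11/2, -2, -17/2], [-5/2, -1, -7/2], [-15/2, -3, -23/2]] · [[-8, 15], [-12, -4], [8, -9]] = [[0, 2], [4, -2], [4, 3]].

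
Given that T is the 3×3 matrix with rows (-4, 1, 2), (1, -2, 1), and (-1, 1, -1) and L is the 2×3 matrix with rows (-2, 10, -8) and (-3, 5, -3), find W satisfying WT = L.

W = [[-1, -5, 1], [0, -2, 1]]

T is on the right of W, so right-multiply by T⁻¹: W = LT⁻¹.
det T = -6, so T⁻¹ = [[-1/6, -1/2, -5/6], [0, -1, -1], [1/6, -1/2, -7/6]].
W = LT⁻¹ = [[-2, 10, -8], [-3, 5, -3]] · [[-1/6, -1/2, -5/6], [0, -1, -1], [1/6, -1/2, -7/6]] = [[-1, -5, 1], [0, -2, 1]].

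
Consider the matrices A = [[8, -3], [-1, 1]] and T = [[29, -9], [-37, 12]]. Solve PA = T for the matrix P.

P = [[4, 3], [-5, -3]]

A is on the right of P, so right-multiply by A⁻¹: P = TA⁻¹.
det A = 5, so A⁻¹ = [[1/5, 3/5], [1/5, 8/5]].
P = TA⁻¹ = [[29, -9], [-37, 12]] · [[1/5, 3/5], [1/5, 8/5]] = [[4, 3], [-5, -3]].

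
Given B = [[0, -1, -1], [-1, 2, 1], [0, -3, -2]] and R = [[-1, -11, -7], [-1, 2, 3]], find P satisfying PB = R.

P = [[-2, 1, 5], [-6, 1, 2]]

B is on the right of P, so right-multiply by B⁻¹: P = RB⁻¹.
det B = -1; the adjugate gives B⁻¹ = [[1, -1, -1], [2, 0, -1], [-3, 0, 1]].
P = RB⁻¹ = [[-1, -11, -7], [-1, 2, 3]] · [[1, -1, -1], [2, 0, -1], [-3, 0, 1]] = [[-2, 1, 5], [-6, 1, 2]].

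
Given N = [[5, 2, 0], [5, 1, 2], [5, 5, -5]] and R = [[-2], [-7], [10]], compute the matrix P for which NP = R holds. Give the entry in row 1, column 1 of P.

N is on the left of P, so left-multiply by N⁻¹: P = N⁻¹R.
det N = -5, so N⁻¹ = [[3, -2, -4/5], [-7, 5, 2], [-4, 3, 1]].
P = N⁻¹R = [[3, -2, -4/5], [-7, 5, 2], [-4, 3, 1]] · [[-2], [-7], [10]] = [[0], [-1], [-3]].

0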